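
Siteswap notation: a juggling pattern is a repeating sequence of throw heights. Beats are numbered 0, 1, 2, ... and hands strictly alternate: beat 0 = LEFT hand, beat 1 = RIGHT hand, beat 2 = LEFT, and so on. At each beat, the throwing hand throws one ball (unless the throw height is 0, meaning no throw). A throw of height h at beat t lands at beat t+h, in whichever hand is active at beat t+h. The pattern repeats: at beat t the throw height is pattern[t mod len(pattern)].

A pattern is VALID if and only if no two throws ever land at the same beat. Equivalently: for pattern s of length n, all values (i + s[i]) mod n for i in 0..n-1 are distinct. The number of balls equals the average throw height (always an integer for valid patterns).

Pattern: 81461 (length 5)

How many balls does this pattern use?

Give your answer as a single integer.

Pattern = [8, 1, 4, 6, 1], length n = 5
  position 0: throw height = 8, running sum = 8
  position 1: throw height = 1, running sum = 9
  position 2: throw height = 4, running sum = 13
  position 3: throw height = 6, running sum = 19
  position 4: throw height = 1, running sum = 20
Total sum = 20; balls = sum / n = 20 / 5 = 4

Answer: 4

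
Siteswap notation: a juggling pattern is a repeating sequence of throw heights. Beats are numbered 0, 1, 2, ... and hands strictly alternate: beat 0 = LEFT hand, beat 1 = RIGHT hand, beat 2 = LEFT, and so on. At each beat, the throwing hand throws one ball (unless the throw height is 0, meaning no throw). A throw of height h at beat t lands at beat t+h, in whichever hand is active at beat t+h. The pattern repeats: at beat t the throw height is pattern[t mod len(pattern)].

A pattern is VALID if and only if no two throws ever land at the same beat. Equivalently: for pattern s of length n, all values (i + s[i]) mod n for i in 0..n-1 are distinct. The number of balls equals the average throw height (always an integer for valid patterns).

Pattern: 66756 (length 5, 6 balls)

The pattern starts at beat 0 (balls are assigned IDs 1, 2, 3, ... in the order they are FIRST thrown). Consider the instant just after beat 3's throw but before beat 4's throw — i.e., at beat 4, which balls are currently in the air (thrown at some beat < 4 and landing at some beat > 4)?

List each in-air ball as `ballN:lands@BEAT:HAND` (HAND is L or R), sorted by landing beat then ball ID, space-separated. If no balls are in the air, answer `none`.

Answer: ball1:lands@6:L ball2:lands@7:R ball4:lands@8:L ball3:lands@9:R

Derivation:
Beat 0 (L): throw ball1 h=6 -> lands@6:L; in-air after throw: [b1@6:L]
Beat 1 (R): throw ball2 h=6 -> lands@7:R; in-air after throw: [b1@6:L b2@7:R]
Beat 2 (L): throw ball3 h=7 -> lands@9:R; in-air after throw: [b1@6:L b2@7:R b3@9:R]
Beat 3 (R): throw ball4 h=5 -> lands@8:L; in-air after throw: [b1@6:L b2@7:R b4@8:L b3@9:R]
Beat 4 (L): throw ball5 h=6 -> lands@10:L; in-air after throw: [b1@6:L b2@7:R b4@8:L b3@9:R b5@10:L]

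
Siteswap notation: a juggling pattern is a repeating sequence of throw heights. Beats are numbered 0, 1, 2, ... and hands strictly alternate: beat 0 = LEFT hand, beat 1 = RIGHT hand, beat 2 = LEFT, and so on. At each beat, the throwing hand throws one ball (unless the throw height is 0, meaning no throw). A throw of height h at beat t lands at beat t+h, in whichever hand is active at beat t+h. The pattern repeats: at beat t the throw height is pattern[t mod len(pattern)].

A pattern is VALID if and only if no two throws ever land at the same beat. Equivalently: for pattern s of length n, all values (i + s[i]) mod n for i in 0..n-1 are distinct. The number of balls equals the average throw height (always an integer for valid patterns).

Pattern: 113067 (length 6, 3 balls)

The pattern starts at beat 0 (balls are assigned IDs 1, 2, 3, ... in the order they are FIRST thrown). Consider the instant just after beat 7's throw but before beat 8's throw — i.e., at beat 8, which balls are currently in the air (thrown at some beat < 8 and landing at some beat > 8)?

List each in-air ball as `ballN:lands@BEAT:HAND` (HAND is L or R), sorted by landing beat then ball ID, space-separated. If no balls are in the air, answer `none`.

Beat 0 (L): throw ball1 h=1 -> lands@1:R; in-air after throw: [b1@1:R]
Beat 1 (R): throw ball1 h=1 -> lands@2:L; in-air after throw: [b1@2:L]
Beat 2 (L): throw ball1 h=3 -> lands@5:R; in-air after throw: [b1@5:R]
Beat 4 (L): throw ball2 h=6 -> lands@10:L; in-air after throw: [b1@5:R b2@10:L]
Beat 5 (R): throw ball1 h=7 -> lands@12:L; in-air after throw: [b2@10:L b1@12:L]
Beat 6 (L): throw ball3 h=1 -> lands@7:R; in-air after throw: [b3@7:R b2@10:L b1@12:L]
Beat 7 (R): throw ball3 h=1 -> lands@8:L; in-air after throw: [b3@8:L b2@10:L b1@12:L]
Beat 8 (L): throw ball3 h=3 -> lands@11:R; in-air after throw: [b2@10:L b3@11:R b1@12:L]

Answer: ball2:lands@10:L ball1:lands@12:L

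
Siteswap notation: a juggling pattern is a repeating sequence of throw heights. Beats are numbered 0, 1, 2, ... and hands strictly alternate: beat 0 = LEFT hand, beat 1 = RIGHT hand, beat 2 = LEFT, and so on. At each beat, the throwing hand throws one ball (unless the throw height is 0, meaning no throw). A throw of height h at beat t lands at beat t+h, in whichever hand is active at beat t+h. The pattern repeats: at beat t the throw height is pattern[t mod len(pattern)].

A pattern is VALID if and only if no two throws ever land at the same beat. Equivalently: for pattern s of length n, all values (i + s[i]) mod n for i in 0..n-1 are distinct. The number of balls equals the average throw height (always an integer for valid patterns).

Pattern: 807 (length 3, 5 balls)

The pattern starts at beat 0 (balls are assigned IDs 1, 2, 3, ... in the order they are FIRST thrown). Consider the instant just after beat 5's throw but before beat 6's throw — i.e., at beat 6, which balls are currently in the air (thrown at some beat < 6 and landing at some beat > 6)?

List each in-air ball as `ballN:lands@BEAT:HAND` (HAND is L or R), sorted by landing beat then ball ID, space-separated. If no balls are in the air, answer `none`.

Answer: ball1:lands@8:L ball2:lands@9:R ball3:lands@11:R ball4:lands@12:L

Derivation:
Beat 0 (L): throw ball1 h=8 -> lands@8:L; in-air after throw: [b1@8:L]
Beat 2 (L): throw ball2 h=7 -> lands@9:R; in-air after throw: [b1@8:L b2@9:R]
Beat 3 (R): throw ball3 h=8 -> lands@11:R; in-air after throw: [b1@8:L b2@9:R b3@11:R]
Beat 5 (R): throw ball4 h=7 -> lands@12:L; in-air after throw: [b1@8:L b2@9:R b3@11:R b4@12:L]
Beat 6 (L): throw ball5 h=8 -> lands@14:L; in-air after throw: [b1@8:L b2@9:R b3@11:R b4@12:L b5@14:L]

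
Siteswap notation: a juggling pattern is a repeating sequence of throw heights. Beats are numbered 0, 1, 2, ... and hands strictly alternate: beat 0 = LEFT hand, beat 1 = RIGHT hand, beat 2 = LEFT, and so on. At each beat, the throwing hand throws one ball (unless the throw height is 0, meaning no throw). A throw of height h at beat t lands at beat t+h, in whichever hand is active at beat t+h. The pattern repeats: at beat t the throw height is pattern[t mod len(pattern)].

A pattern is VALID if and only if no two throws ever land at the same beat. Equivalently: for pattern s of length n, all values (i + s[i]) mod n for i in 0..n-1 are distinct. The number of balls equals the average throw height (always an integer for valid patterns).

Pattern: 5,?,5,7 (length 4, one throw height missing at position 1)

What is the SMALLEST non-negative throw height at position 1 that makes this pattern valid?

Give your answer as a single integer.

Answer: 3

Derivation:
i=0: (0 + 5) mod 4 = 1
i=1: s[i]=? (unknown)
i=2: (2 + 5) mod 4 = 3
i=3: (3 + 7) mod 4 = 2
Known residues: [1, 2, 3]; need a permutation of 0..3, so missing residue r = 0
Need (1 + s) mod 4 = 0; smallest s = (0 - 1) mod 4 = 3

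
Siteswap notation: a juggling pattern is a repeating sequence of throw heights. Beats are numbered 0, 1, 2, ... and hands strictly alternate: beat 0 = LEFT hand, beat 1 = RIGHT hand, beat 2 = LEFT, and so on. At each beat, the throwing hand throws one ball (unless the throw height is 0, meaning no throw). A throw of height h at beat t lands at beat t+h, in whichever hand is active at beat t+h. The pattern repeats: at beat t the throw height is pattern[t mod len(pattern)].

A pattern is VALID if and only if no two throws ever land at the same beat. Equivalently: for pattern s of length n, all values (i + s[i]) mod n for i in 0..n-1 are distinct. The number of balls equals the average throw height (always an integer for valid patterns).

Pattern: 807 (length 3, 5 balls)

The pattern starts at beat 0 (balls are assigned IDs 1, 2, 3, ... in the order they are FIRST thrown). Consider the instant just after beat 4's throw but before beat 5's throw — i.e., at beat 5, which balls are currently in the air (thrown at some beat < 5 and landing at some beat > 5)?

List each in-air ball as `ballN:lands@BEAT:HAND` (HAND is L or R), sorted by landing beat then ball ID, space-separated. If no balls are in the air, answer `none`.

Beat 0 (L): throw ball1 h=8 -> lands@8:L; in-air after throw: [b1@8:L]
Beat 2 (L): throw ball2 h=7 -> lands@9:R; in-air after throw: [b1@8:L b2@9:R]
Beat 3 (R): throw ball3 h=8 -> lands@11:R; in-air after throw: [b1@8:L b2@9:R b3@11:R]
Beat 5 (R): throw ball4 h=7 -> lands@12:L; in-air after throw: [b1@8:L b2@9:R b3@11:R b4@12:L]

Answer: ball1:lands@8:L ball2:lands@9:R ball3:lands@11:R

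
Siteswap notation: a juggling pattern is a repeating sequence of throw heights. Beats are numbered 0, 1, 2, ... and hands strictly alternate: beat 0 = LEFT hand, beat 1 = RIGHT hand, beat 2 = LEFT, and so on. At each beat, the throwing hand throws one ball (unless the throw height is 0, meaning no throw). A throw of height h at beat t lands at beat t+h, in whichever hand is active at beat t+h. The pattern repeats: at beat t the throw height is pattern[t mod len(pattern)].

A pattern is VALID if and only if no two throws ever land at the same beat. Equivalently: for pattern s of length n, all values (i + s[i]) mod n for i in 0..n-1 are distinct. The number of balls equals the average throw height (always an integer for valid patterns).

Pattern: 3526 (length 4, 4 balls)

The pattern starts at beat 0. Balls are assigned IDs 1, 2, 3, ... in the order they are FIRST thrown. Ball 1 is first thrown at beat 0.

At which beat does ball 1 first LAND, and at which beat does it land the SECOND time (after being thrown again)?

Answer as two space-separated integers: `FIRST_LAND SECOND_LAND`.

Answer: 3 9

Derivation:
Beat 0 (L): throw ball1 h=3 -> lands@3:R; in-air after throw: [b1@3:R]
Beat 1 (R): throw ball2 h=5 -> lands@6:L; in-air after throw: [b1@3:R b2@6:L]
Beat 2 (L): throw ball3 h=2 -> lands@4:L; in-air after throw: [b1@3:R b3@4:L b2@6:L]
Beat 3 (R): throw ball1 h=6 -> lands@9:R; in-air after throw: [b3@4:L b2@6:L b1@9:R]
Beat 4 (L): throw ball3 h=3 -> lands@7:R; in-air after throw: [b2@6:L b3@7:R b1@9:R]
Beat 5 (R): throw ball4 h=5 -> lands@10:L; in-air after throw: [b2@6:L b3@7:R b1@9:R b4@10:L]
Beat 6 (L): throw ball2 h=2 -> lands@8:L; in-air after throw: [b3@7:R b2@8:L b1@9:R b4@10:L]
Beat 7 (R): throw ball3 h=6 -> lands@13:R; in-air after throw: [b2@8:L b1@9:R b4@10:L b3@13:R]
Beat 8 (L): throw ball2 h=3 -> lands@11:R; in-air after throw: [b1@9:R b4@10:L b2@11:R b3@13:R]
Beat 9 (R): throw ball1 h=5 -> lands@14:L; in-air after throw: [b4@10:L b2@11:R b3@13:R b1@14:L]
Ball 1: thrown@0 h=3 -> first land @3; rethrown@3 h=6 -> second land @9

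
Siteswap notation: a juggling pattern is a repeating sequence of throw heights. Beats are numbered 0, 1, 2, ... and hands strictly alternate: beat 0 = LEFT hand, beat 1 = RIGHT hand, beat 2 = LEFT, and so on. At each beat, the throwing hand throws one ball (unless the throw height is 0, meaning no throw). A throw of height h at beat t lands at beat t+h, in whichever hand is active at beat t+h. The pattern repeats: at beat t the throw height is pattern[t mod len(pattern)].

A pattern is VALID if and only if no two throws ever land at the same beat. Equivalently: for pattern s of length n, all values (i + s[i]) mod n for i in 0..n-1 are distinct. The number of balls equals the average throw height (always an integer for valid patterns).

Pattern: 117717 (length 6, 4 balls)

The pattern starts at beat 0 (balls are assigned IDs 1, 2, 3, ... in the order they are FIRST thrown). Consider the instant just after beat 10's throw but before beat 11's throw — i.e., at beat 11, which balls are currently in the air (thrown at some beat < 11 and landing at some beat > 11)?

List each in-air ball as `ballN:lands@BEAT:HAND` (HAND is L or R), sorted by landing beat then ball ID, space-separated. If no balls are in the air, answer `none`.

Answer: ball3:lands@12:L ball4:lands@15:R ball1:lands@16:L

Derivation:
Beat 0 (L): throw ball1 h=1 -> lands@1:R; in-air after throw: [b1@1:R]
Beat 1 (R): throw ball1 h=1 -> lands@2:L; in-air after throw: [b1@2:L]
Beat 2 (L): throw ball1 h=7 -> lands@9:R; in-air after throw: [b1@9:R]
Beat 3 (R): throw ball2 h=7 -> lands@10:L; in-air after throw: [b1@9:R b2@10:L]
Beat 4 (L): throw ball3 h=1 -> lands@5:R; in-air after throw: [b3@5:R b1@9:R b2@10:L]
Beat 5 (R): throw ball3 h=7 -> lands@12:L; in-air after throw: [b1@9:R b2@10:L b3@12:L]
Beat 6 (L): throw ball4 h=1 -> lands@7:R; in-air after throw: [b4@7:R b1@9:R b2@10:L b3@12:L]
Beat 7 (R): throw ball4 h=1 -> lands@8:L; in-air after throw: [b4@8:L b1@9:R b2@10:L b3@12:L]
Beat 8 (L): throw ball4 h=7 -> lands@15:R; in-air after throw: [b1@9:R b2@10:L b3@12:L b4@15:R]
Beat 9 (R): throw ball1 h=7 -> lands@16:L; in-air after throw: [b2@10:L b3@12:L b4@15:R b1@16:L]
Beat 10 (L): throw ball2 h=1 -> lands@11:R; in-air after throw: [b2@11:R b3@12:L b4@15:R b1@16:L]
Beat 11 (R): throw ball2 h=7 -> lands@18:L; in-air after throw: [b3@12:L b4@15:R b1@16:L b2@18:L]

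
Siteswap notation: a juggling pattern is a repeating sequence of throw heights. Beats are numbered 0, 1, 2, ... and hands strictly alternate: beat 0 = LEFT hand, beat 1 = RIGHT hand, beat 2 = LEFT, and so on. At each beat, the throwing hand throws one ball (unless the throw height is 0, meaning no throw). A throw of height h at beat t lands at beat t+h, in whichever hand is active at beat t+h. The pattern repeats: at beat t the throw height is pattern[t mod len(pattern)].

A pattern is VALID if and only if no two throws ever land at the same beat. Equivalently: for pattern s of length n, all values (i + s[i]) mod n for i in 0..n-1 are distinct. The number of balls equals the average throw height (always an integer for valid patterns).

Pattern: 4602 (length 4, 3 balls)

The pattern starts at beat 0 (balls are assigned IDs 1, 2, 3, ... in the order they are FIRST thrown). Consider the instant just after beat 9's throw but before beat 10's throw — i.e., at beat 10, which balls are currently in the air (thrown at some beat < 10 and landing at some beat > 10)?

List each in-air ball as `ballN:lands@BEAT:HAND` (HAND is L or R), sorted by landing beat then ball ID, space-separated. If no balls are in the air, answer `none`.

Beat 0 (L): throw ball1 h=4 -> lands@4:L; in-air after throw: [b1@4:L]
Beat 1 (R): throw ball2 h=6 -> lands@7:R; in-air after throw: [b1@4:L b2@7:R]
Beat 3 (R): throw ball3 h=2 -> lands@5:R; in-air after throw: [b1@4:L b3@5:R b2@7:R]
Beat 4 (L): throw ball1 h=4 -> lands@8:L; in-air after throw: [b3@5:R b2@7:R b1@8:L]
Beat 5 (R): throw ball3 h=6 -> lands@11:R; in-air after throw: [b2@7:R b1@8:L b3@11:R]
Beat 7 (R): throw ball2 h=2 -> lands@9:R; in-air after throw: [b1@8:L b2@9:R b3@11:R]
Beat 8 (L): throw ball1 h=4 -> lands@12:L; in-air after throw: [b2@9:R b3@11:R b1@12:L]
Beat 9 (R): throw ball2 h=6 -> lands@15:R; in-air after throw: [b3@11:R b1@12:L b2@15:R]

Answer: ball3:lands@11:R ball1:lands@12:L ball2:lands@15:R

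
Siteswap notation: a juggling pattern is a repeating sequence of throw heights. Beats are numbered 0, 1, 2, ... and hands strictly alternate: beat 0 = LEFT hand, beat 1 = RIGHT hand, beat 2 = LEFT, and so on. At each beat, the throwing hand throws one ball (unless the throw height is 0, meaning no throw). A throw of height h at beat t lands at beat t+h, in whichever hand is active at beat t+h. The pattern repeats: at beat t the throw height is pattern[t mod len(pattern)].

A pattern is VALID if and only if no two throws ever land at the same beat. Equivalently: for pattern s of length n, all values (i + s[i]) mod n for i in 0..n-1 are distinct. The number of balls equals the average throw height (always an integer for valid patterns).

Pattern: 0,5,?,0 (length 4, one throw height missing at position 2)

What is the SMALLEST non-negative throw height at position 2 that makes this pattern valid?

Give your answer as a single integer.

i=0: (0 + 0) mod 4 = 0
i=1: (1 + 5) mod 4 = 2
i=2: s[i]=? (unknown)
i=3: (3 + 0) mod 4 = 3
Known residues: [0, 2, 3]; need a permutation of 0..3, so missing residue r = 1
Need (2 + s) mod 4 = 1; smallest s = (1 - 2) mod 4 = 3

Answer: 3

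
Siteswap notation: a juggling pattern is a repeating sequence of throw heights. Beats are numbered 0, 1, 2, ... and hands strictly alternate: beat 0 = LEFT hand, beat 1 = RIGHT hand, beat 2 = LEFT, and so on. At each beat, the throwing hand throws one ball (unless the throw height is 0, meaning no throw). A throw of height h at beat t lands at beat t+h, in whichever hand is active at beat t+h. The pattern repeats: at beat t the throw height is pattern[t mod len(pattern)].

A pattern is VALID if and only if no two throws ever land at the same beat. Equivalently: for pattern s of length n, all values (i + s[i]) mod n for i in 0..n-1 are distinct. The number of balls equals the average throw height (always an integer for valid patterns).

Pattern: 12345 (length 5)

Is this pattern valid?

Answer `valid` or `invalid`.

Answer: valid

Derivation:
i=0: (i + s[i]) mod n = (0 + 1) mod 5 = 1
i=1: (i + s[i]) mod n = (1 + 2) mod 5 = 3
i=2: (i + s[i]) mod n = (2 + 3) mod 5 = 0
i=3: (i + s[i]) mod n = (3 + 4) mod 5 = 2
i=4: (i + s[i]) mod n = (4 + 5) mod 5 = 4
Residues: [1, 3, 0, 2, 4], distinct: True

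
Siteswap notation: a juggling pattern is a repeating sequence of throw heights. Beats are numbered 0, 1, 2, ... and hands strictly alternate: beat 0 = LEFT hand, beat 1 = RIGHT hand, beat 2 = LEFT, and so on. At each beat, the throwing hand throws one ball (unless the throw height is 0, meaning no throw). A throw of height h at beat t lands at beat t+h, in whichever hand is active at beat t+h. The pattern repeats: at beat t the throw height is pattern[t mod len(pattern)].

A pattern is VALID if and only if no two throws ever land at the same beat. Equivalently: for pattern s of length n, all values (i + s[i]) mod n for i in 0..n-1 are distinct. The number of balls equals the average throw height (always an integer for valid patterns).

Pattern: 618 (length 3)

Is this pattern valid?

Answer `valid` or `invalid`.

i=0: (i + s[i]) mod n = (0 + 6) mod 3 = 0
i=1: (i + s[i]) mod n = (1 + 1) mod 3 = 2
i=2: (i + s[i]) mod n = (2 + 8) mod 3 = 1
Residues: [0, 2, 1], distinct: True

Answer: valid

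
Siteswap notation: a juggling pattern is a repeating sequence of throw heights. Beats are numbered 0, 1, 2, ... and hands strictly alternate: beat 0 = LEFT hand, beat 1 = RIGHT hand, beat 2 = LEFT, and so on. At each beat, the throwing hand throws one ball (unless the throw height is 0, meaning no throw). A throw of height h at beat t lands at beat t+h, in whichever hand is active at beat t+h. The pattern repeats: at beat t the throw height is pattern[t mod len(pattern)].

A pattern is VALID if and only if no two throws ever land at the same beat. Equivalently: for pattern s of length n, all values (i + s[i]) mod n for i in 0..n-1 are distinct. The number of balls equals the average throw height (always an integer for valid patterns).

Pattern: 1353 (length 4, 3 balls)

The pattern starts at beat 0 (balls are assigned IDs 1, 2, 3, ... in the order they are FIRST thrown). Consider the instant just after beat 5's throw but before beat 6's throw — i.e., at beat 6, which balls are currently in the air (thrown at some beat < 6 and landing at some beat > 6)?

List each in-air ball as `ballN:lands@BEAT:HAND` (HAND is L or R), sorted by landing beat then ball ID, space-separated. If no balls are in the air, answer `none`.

Beat 0 (L): throw ball1 h=1 -> lands@1:R; in-air after throw: [b1@1:R]
Beat 1 (R): throw ball1 h=3 -> lands@4:L; in-air after throw: [b1@4:L]
Beat 2 (L): throw ball2 h=5 -> lands@7:R; in-air after throw: [b1@4:L b2@7:R]
Beat 3 (R): throw ball3 h=3 -> lands@6:L; in-air after throw: [b1@4:L b3@6:L b2@7:R]
Beat 4 (L): throw ball1 h=1 -> lands@5:R; in-air after throw: [b1@5:R b3@6:L b2@7:R]
Beat 5 (R): throw ball1 h=3 -> lands@8:L; in-air after throw: [b3@6:L b2@7:R b1@8:L]
Beat 6 (L): throw ball3 h=5 -> lands@11:R; in-air after throw: [b2@7:R b1@8:L b3@11:R]

Answer: ball2:lands@7:R ball1:lands@8:L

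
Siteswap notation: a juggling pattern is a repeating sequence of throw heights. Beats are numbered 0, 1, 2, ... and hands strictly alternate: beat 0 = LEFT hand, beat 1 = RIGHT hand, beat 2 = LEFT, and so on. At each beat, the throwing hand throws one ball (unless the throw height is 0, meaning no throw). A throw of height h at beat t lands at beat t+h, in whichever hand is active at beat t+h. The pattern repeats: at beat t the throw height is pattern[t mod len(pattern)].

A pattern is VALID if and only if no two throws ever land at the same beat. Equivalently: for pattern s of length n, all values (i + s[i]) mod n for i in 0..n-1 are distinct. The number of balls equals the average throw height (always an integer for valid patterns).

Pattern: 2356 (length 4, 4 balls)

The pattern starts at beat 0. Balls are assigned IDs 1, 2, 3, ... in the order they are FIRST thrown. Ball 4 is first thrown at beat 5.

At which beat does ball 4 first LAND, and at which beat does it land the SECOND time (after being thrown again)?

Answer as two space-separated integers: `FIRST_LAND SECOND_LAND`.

Answer: 8 10

Derivation:
Beat 0 (L): throw ball1 h=2 -> lands@2:L; in-air after throw: [b1@2:L]
Beat 1 (R): throw ball2 h=3 -> lands@4:L; in-air after throw: [b1@2:L b2@4:L]
Beat 2 (L): throw ball1 h=5 -> lands@7:R; in-air after throw: [b2@4:L b1@7:R]
Beat 3 (R): throw ball3 h=6 -> lands@9:R; in-air after throw: [b2@4:L b1@7:R b3@9:R]
Beat 4 (L): throw ball2 h=2 -> lands@6:L; in-air after throw: [b2@6:L b1@7:R b3@9:R]
Beat 5 (R): throw ball4 h=3 -> lands@8:L; in-air after throw: [b2@6:L b1@7:R b4@8:L b3@9:R]
Beat 6 (L): throw ball2 h=5 -> lands@11:R; in-air after throw: [b1@7:R b4@8:L b3@9:R b2@11:R]
Beat 7 (R): throw ball1 h=6 -> lands@13:R; in-air after throw: [b4@8:L b3@9:R b2@11:R b1@13:R]
Beat 8 (L): throw ball4 h=2 -> lands@10:L; in-air after throw: [b3@9:R b4@10:L b2@11:R b1@13:R]
Beat 9 (R): throw ball3 h=3 -> lands@12:L; in-air after throw: [b4@10:L b2@11:R b3@12:L b1@13:R]
Beat 10 (L): throw ball4 h=5 -> lands@15:R; in-air after throw: [b2@11:R b3@12:L b1@13:R b4@15:R]
Ball 4: thrown@5 h=3 -> first land @8; rethrown@8 h=2 -> second land @10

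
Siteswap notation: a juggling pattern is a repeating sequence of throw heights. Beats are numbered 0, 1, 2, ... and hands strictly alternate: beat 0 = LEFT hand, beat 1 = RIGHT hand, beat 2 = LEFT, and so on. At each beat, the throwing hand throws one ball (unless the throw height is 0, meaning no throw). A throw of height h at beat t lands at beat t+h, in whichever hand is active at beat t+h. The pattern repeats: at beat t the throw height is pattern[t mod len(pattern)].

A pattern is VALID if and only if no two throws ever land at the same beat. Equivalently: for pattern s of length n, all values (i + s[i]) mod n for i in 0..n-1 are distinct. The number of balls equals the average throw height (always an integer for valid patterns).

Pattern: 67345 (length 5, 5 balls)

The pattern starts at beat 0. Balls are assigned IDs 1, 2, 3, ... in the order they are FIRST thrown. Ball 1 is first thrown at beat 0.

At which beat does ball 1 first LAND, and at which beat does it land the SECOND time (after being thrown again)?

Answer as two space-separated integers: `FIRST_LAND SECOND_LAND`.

Beat 0 (L): throw ball1 h=6 -> lands@6:L; in-air after throw: [b1@6:L]
Beat 1 (R): throw ball2 h=7 -> lands@8:L; in-air after throw: [b1@6:L b2@8:L]
Beat 2 (L): throw ball3 h=3 -> lands@5:R; in-air after throw: [b3@5:R b1@6:L b2@8:L]
Beat 3 (R): throw ball4 h=4 -> lands@7:R; in-air after throw: [b3@5:R b1@6:L b4@7:R b2@8:L]
Beat 4 (L): throw ball5 h=5 -> lands@9:R; in-air after throw: [b3@5:R b1@6:L b4@7:R b2@8:L b5@9:R]
Beat 5 (R): throw ball3 h=6 -> lands@11:R; in-air after throw: [b1@6:L b4@7:R b2@8:L b5@9:R b3@11:R]
Beat 6 (L): throw ball1 h=7 -> lands@13:R; in-air after throw: [b4@7:R b2@8:L b5@9:R b3@11:R b1@13:R]
Beat 7 (R): throw ball4 h=3 -> lands@10:L; in-air after throw: [b2@8:L b5@9:R b4@10:L b3@11:R b1@13:R]
Beat 8 (L): throw ball2 h=4 -> lands@12:L; in-air after throw: [b5@9:R b4@10:L b3@11:R b2@12:L b1@13:R]
Beat 9 (R): throw ball5 h=5 -> lands@14:L; in-air after throw: [b4@10:L b3@11:R b2@12:L b1@13:R b5@14:L]
Beat 10 (L): throw ball4 h=6 -> lands@16:L; in-air after throw: [b3@11:R b2@12:L b1@13:R b5@14:L b4@16:L]
Beat 11 (R): throw ball3 h=7 -> lands@18:L; in-air after throw: [b2@12:L b1@13:R b5@14:L b4@16:L b3@18:L]
Beat 12 (L): throw ball2 h=3 -> lands@15:R; in-air after throw: [b1@13:R b5@14:L b2@15:R b4@16:L b3@18:L]
Beat 13 (R): throw ball1 h=4 -> lands@17:R; in-air after throw: [b5@14:L b2@15:R b4@16:L b1@17:R b3@18:L]
Ball 1: thrown@0 h=6 -> first land @6; rethrown@6 h=7 -> second land @13

Answer: 6 13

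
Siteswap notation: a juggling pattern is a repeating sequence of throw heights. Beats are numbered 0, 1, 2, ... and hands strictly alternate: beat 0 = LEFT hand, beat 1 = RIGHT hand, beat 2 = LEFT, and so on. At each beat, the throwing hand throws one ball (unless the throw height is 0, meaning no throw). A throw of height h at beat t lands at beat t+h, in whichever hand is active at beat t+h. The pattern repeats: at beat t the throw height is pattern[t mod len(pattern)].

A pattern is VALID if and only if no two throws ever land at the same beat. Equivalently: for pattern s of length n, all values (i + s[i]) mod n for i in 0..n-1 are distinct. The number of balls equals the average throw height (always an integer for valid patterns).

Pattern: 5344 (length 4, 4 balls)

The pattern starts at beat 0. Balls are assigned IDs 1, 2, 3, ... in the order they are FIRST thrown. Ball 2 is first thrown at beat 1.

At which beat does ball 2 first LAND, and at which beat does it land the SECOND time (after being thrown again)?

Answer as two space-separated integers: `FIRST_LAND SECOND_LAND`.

Answer: 4 9

Derivation:
Beat 0 (L): throw ball1 h=5 -> lands@5:R; in-air after throw: [b1@5:R]
Beat 1 (R): throw ball2 h=3 -> lands@4:L; in-air after throw: [b2@4:L b1@5:R]
Beat 2 (L): throw ball3 h=4 -> lands@6:L; in-air after throw: [b2@4:L b1@5:R b3@6:L]
Beat 3 (R): throw ball4 h=4 -> lands@7:R; in-air after throw: [b2@4:L b1@5:R b3@6:L b4@7:R]
Beat 4 (L): throw ball2 h=5 -> lands@9:R; in-air after throw: [b1@5:R b3@6:L b4@7:R b2@9:R]
Beat 5 (R): throw ball1 h=3 -> lands@8:L; in-air after throw: [b3@6:L b4@7:R b1@8:L b2@9:R]
Beat 6 (L): throw ball3 h=4 -> lands@10:L; in-air after throw: [b4@7:R b1@8:L b2@9:R b3@10:L]
Beat 7 (R): throw ball4 h=4 -> lands@11:R; in-air after throw: [b1@8:L b2@9:R b3@10:L b4@11:R]
Beat 8 (L): throw ball1 h=5 -> lands@13:R; in-air after throw: [b2@9:R b3@10:L b4@11:R b1@13:R]
Beat 9 (R): throw ball2 h=3 -> lands@12:L; in-air after throw: [b3@10:L b4@11:R b2@12:L b1@13:R]
Ball 2: thrown@1 h=3 -> first land @4; rethrown@4 h=5 -> second land @9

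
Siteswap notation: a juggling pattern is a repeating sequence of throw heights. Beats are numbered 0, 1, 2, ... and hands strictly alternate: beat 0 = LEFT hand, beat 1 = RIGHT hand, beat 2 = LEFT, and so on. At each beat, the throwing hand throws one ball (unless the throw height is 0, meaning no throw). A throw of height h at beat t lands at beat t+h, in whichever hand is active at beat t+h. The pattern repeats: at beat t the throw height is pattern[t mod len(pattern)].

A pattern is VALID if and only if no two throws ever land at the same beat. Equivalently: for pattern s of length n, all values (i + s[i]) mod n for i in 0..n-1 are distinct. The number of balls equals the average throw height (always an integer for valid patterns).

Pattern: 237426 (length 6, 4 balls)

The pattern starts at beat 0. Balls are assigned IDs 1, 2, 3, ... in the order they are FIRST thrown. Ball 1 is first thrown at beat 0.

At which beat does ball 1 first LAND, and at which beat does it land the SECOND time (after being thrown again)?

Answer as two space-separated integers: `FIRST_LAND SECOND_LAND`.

Beat 0 (L): throw ball1 h=2 -> lands@2:L; in-air after throw: [b1@2:L]
Beat 1 (R): throw ball2 h=3 -> lands@4:L; in-air after throw: [b1@2:L b2@4:L]
Beat 2 (L): throw ball1 h=7 -> lands@9:R; in-air after throw: [b2@4:L b1@9:R]
Beat 3 (R): throw ball3 h=4 -> lands@7:R; in-air after throw: [b2@4:L b3@7:R b1@9:R]
Beat 4 (L): throw ball2 h=2 -> lands@6:L; in-air after throw: [b2@6:L b3@7:R b1@9:R]
Beat 5 (R): throw ball4 h=6 -> lands@11:R; in-air after throw: [b2@6:L b3@7:R b1@9:R b4@11:R]
Beat 6 (L): throw ball2 h=2 -> lands@8:L; in-air after throw: [b3@7:R b2@8:L b1@9:R b4@11:R]
Beat 7 (R): throw ball3 h=3 -> lands@10:L; in-air after throw: [b2@8:L b1@9:R b3@10:L b4@11:R]
Beat 8 (L): throw ball2 h=7 -> lands@15:R; in-air after throw: [b1@9:R b3@10:L b4@11:R b2@15:R]
Beat 9 (R): throw ball1 h=4 -> lands@13:R; in-air after throw: [b3@10:L b4@11:R b1@13:R b2@15:R]
Ball 1: thrown@0 h=2 -> first land @2; rethrown@2 h=7 -> second land @9

Answer: 2 9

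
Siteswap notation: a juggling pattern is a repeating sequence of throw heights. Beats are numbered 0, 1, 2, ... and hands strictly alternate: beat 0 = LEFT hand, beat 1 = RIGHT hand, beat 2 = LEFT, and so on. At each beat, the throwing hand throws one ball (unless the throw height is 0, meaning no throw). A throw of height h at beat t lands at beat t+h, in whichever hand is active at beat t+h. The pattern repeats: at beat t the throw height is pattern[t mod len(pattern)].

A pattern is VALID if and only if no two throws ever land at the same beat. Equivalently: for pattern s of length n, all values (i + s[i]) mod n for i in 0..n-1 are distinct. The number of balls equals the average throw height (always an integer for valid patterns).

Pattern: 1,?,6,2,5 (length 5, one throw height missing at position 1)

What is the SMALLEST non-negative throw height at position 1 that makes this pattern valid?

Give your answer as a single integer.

i=0: (0 + 1) mod 5 = 1
i=1: s[i]=? (unknown)
i=2: (2 + 6) mod 5 = 3
i=3: (3 + 2) mod 5 = 0
i=4: (4 + 5) mod 5 = 4
Known residues: [0, 1, 3, 4]; need a permutation of 0..4, so missing residue r = 2
Need (1 + s) mod 5 = 2; smallest s = (2 - 1) mod 5 = 1

Answer: 1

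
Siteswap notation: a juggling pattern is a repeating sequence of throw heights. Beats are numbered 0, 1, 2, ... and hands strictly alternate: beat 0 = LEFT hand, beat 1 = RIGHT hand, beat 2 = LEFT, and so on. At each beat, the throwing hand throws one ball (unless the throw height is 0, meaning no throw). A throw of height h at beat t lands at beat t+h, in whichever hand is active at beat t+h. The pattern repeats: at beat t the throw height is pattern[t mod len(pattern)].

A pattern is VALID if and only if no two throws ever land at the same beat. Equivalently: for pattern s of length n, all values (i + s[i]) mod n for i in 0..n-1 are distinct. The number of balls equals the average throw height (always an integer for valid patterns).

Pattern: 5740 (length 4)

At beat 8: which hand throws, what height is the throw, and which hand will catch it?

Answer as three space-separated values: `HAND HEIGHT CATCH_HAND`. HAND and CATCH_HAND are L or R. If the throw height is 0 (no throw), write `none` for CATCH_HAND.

Beat 8: 8 mod 2 = 0, so hand = L
Throw height = pattern[8 mod 4] = pattern[0] = 5
Lands at beat 8+5=13, 13 mod 2 = 1, so catch hand = R

Answer: L 5 R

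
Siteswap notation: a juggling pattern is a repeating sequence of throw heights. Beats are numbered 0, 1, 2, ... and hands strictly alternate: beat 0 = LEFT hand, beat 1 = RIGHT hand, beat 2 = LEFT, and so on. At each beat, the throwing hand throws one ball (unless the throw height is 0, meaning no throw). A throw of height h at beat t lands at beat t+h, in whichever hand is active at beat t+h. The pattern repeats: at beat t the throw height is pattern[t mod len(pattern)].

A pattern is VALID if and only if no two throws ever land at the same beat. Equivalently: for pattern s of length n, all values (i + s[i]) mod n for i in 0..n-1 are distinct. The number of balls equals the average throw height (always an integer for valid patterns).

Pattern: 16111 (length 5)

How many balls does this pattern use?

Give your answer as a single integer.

Answer: 2

Derivation:
Pattern = [1, 6, 1, 1, 1], length n = 5
  position 0: throw height = 1, running sum = 1
  position 1: throw height = 6, running sum = 7
  position 2: throw height = 1, running sum = 8
  position 3: throw height = 1, running sum = 9
  position 4: throw height = 1, running sum = 10
Total sum = 10; balls = sum / n = 10 / 5 = 2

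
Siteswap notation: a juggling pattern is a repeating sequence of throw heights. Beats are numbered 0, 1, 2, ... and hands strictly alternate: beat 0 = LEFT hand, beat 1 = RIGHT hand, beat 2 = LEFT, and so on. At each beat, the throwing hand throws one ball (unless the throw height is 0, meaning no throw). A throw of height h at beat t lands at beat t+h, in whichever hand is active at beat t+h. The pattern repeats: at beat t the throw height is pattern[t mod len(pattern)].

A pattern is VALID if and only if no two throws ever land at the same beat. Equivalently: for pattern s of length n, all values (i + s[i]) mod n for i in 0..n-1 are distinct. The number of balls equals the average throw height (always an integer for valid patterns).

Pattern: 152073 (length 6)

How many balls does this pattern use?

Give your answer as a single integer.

Answer: 3

Derivation:
Pattern = [1, 5, 2, 0, 7, 3], length n = 6
  position 0: throw height = 1, running sum = 1
  position 1: throw height = 5, running sum = 6
  position 2: throw height = 2, running sum = 8
  position 3: throw height = 0, running sum = 8
  position 4: throw height = 7, running sum = 15
  position 5: throw height = 3, running sum = 18
Total sum = 18; balls = sum / n = 18 / 6 = 3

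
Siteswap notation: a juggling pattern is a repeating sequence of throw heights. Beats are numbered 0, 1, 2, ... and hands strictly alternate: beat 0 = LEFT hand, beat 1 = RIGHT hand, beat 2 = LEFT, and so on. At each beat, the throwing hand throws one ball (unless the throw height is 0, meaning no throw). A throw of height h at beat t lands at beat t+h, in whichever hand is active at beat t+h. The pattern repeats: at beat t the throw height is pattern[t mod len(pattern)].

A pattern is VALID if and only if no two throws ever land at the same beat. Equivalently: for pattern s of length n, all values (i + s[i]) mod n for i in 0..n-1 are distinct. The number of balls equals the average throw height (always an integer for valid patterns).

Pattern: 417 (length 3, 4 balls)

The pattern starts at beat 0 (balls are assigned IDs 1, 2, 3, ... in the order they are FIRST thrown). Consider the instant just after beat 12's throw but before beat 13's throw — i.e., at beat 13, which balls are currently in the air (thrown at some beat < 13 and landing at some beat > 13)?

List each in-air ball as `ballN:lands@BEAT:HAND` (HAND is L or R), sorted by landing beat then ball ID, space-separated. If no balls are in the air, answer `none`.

Answer: ball3:lands@15:R ball1:lands@16:L ball4:lands@18:L

Derivation:
Beat 0 (L): throw ball1 h=4 -> lands@4:L; in-air after throw: [b1@4:L]
Beat 1 (R): throw ball2 h=1 -> lands@2:L; in-air after throw: [b2@2:L b1@4:L]
Beat 2 (L): throw ball2 h=7 -> lands@9:R; in-air after throw: [b1@4:L b2@9:R]
Beat 3 (R): throw ball3 h=4 -> lands@7:R; in-air after throw: [b1@4:L b3@7:R b2@9:R]
Beat 4 (L): throw ball1 h=1 -> lands@5:R; in-air after throw: [b1@5:R b3@7:R b2@9:R]
Beat 5 (R): throw ball1 h=7 -> lands@12:L; in-air after throw: [b3@7:R b2@9:R b1@12:L]
Beat 6 (L): throw ball4 h=4 -> lands@10:L; in-air after throw: [b3@7:R b2@9:R b4@10:L b1@12:L]
Beat 7 (R): throw ball3 h=1 -> lands@8:L; in-air after throw: [b3@8:L b2@9:R b4@10:L b1@12:L]
Beat 8 (L): throw ball3 h=7 -> lands@15:R; in-air after throw: [b2@9:R b4@10:L b1@12:L b3@15:R]
Beat 9 (R): throw ball2 h=4 -> lands@13:R; in-air after throw: [b4@10:L b1@12:L b2@13:R b3@15:R]
Beat 10 (L): throw ball4 h=1 -> lands@11:R; in-air after throw: [b4@11:R b1@12:L b2@13:R b3@15:R]
Beat 11 (R): throw ball4 h=7 -> lands@18:L; in-air after throw: [b1@12:L b2@13:R b3@15:R b4@18:L]
Beat 12 (L): throw ball1 h=4 -> lands@16:L; in-air after throw: [b2@13:R b3@15:R b1@16:L b4@18:L]
Beat 13 (R): throw ball2 h=1 -> lands@14:L; in-air after throw: [b2@14:L b3@15:R b1@16:L b4@18:L]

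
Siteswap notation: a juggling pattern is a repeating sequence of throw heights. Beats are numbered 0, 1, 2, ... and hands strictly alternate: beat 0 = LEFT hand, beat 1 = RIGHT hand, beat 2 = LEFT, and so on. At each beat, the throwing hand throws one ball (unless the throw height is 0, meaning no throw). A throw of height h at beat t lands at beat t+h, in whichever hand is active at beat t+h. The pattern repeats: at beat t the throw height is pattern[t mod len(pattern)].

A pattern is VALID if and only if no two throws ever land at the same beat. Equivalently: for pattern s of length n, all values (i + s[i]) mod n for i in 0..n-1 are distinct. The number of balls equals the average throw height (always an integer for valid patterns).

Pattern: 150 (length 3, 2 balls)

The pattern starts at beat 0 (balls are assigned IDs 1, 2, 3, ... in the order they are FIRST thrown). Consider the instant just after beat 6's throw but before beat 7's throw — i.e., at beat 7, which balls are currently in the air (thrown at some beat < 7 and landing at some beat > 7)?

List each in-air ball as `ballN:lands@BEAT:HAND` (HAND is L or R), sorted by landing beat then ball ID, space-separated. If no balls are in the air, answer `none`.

Beat 0 (L): throw ball1 h=1 -> lands@1:R; in-air after throw: [b1@1:R]
Beat 1 (R): throw ball1 h=5 -> lands@6:L; in-air after throw: [b1@6:L]
Beat 3 (R): throw ball2 h=1 -> lands@4:L; in-air after throw: [b2@4:L b1@6:L]
Beat 4 (L): throw ball2 h=5 -> lands@9:R; in-air after throw: [b1@6:L b2@9:R]
Beat 6 (L): throw ball1 h=1 -> lands@7:R; in-air after throw: [b1@7:R b2@9:R]
Beat 7 (R): throw ball1 h=5 -> lands@12:L; in-air after throw: [b2@9:R b1@12:L]

Answer: ball2:lands@9:R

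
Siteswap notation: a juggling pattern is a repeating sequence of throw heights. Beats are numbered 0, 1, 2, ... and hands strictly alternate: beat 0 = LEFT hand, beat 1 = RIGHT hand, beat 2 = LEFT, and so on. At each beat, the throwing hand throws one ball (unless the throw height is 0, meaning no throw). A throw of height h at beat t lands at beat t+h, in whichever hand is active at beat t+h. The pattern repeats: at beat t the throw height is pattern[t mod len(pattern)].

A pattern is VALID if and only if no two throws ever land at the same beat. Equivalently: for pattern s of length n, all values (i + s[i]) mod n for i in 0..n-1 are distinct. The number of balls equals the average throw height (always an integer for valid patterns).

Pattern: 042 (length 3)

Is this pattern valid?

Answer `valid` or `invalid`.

i=0: (i + s[i]) mod n = (0 + 0) mod 3 = 0
i=1: (i + s[i]) mod n = (1 + 4) mod 3 = 2
i=2: (i + s[i]) mod n = (2 + 2) mod 3 = 1
Residues: [0, 2, 1], distinct: True

Answer: valid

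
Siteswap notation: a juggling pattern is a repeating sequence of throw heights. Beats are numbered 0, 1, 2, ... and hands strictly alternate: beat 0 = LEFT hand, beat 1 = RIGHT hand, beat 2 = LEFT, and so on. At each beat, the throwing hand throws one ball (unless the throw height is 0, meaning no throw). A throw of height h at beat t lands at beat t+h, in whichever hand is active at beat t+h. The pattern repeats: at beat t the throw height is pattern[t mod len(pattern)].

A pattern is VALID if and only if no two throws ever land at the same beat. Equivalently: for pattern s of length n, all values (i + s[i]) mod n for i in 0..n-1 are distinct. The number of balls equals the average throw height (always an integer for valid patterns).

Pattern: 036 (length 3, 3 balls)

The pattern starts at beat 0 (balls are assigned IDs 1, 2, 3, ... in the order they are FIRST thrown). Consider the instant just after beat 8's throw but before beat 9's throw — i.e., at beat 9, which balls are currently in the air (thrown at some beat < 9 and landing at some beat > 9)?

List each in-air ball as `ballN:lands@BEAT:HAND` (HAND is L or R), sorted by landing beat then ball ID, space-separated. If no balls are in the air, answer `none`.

Answer: ball1:lands@10:L ball3:lands@11:R ball2:lands@14:L

Derivation:
Beat 1 (R): throw ball1 h=3 -> lands@4:L; in-air after throw: [b1@4:L]
Beat 2 (L): throw ball2 h=6 -> lands@8:L; in-air after throw: [b1@4:L b2@8:L]
Beat 4 (L): throw ball1 h=3 -> lands@7:R; in-air after throw: [b1@7:R b2@8:L]
Beat 5 (R): throw ball3 h=6 -> lands@11:R; in-air after throw: [b1@7:R b2@8:L b3@11:R]
Beat 7 (R): throw ball1 h=3 -> lands@10:L; in-air after throw: [b2@8:L b1@10:L b3@11:R]
Beat 8 (L): throw ball2 h=6 -> lands@14:L; in-air after throw: [b1@10:L b3@11:R b2@14:L]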